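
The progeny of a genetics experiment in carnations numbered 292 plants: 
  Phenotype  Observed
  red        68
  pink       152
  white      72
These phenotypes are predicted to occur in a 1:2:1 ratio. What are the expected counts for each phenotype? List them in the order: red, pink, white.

73, 146, 73

Expected counts for N = 292 under a 1:2:1 ratio (total parts = 4):
  red: 292 × 1/4 = 73
  pink: 292 × 2/4 = 146
  white: 292 × 1/4 = 73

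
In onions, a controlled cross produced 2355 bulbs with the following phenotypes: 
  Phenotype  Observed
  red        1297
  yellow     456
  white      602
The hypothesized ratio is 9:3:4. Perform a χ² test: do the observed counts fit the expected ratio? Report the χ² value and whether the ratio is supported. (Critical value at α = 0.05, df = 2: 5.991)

The 9:3:4 ratio has 16 parts, so with N = 2355 the expected counts are:
  red: 2355 × 9/16 = 1324.6875
  yellow: 2355 × 3/16 = 441.5625
  white: 2355 × 4/16 = 588.75
χ² = Σ (O − E)² / E
  red: (1297 − 1324.6875)² / 1324.6875 = 0.5787
  yellow: (456 − 441.5625)² / 441.5625 = 0.4721
  white: (602 − 588.75)² / 588.75 = 0.2982
χ² = 0.5787 + 0.4721 + 0.2982 = 1.349
Degrees of freedom = 3 − 1 = 2; critical value at α = 0.05 is 5.991.
Since 1.349 < 5.991, we fail to reject the null hypothesis — the data are consistent with the 9:3:4 ratio.

1.349; consistent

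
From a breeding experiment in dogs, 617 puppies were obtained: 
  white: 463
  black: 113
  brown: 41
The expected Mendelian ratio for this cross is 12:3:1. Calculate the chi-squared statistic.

0.217

Expected counts for N = 617 under a 12:3:1 ratio (total parts = 16):
  white: 617 × 12/16 = 462.75
  black: 617 × 3/16 = 115.6875
  brown: 617 × 1/16 = 38.5625
χ² = Σ (O − E)² / E
  white: (463 − 462.75)² / 462.75 = 0.0001
  black: (113 − 115.6875)² / 115.6875 = 0.0624
  brown: (41 − 38.5625)² / 38.5625 = 0.1541
χ² = 0.0001 + 0.0624 + 0.1541 = 0.2166 ≈ 0.217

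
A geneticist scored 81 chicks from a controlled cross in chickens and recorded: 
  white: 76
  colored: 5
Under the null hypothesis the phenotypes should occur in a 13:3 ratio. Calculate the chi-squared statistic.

8.411

Expected counts for N = 81 under a 13:3 ratio (total parts = 16):
  white: 81 × 13/16 = 65.8125
  colored: 81 × 3/16 = 15.1875
χ² = Σ (O − E)² / E
  white: (76 − 65.8125)² / 65.8125 = 1.5770
  colored: (5 − 15.1875)² / 15.1875 = 6.8336
χ² = 1.5770 + 6.8336 = 8.4106 ≈ 8.411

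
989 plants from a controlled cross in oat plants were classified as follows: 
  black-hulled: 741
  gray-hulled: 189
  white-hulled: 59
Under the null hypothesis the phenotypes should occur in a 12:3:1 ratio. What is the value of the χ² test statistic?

0.197

The 12:3:1 ratio has 16 parts, so with N = 989 the expected counts are:
  black-hulled: 989 × 12/16 = 741.75
  gray-hulled: 989 × 3/16 = 185.4375
  white-hulled: 989 × 1/16 = 61.8125
χ² = Σ (O − E)² / E
  black-hulled: (741 − 741.75)² / 741.75 = 0.0008
  gray-hulled: (189 − 185.4375)² / 185.4375 = 0.0684
  white-hulled: (59 − 61.8125)² / 61.8125 = 0.1280
χ² = 0.0008 + 0.0684 + 0.1280 = 0.1972 ≈ 0.197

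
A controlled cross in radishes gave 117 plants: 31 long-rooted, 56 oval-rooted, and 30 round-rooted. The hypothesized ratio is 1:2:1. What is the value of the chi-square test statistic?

0.231

The 1:2:1 ratio has 4 parts, so with N = 117 the expected counts are:
  long-rooted: 117 × 1/4 = 29.25
  oval-rooted: 117 × 2/4 = 58.5
  round-rooted: 117 × 1/4 = 29.25
χ² = Σ (O − E)² / E
  long-rooted: (31 − 29.25)² / 29.25 = 0.1047
  oval-rooted: (56 − 58.5)² / 58.5 = 0.1068
  round-rooted: (30 − 29.25)² / 29.25 = 0.0192
χ² = 0.1047 + 0.1068 + 0.0192 = 0.2307 ≈ 0.231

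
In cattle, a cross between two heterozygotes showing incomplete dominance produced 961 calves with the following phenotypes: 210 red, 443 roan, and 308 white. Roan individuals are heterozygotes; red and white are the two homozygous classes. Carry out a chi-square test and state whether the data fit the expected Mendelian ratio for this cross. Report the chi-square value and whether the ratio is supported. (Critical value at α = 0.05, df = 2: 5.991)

With incomplete dominance, a heterozygote × heterozygote cross gives a 1:2:1 phenotypic ratio.
Expected counts for N = 961 under a 1:2:1 ratio (total parts = 4):
  red: 961 × 1/4 = 240.25
  roan: 961 × 2/4 = 480.5
  white: 961 × 1/4 = 240.25
χ² = Σ (O − E)² / E
  red: (210 − 240.25)² / 240.25 = 3.8088
  roan: (443 − 480.5)² / 480.5 = 2.9266
  white: (308 − 240.25)² / 240.25 = 19.1054
χ² = 3.8088 + 2.9266 + 19.1054 = 25.8408 ≈ 25.841
Degrees of freedom = 3 − 1 = 2; critical value at α = 0.05 is 5.991.
Since 25.841 > 5.991, we reject the null hypothesis — the data do not fit the 1:2:1 ratio.

25.841; not consistent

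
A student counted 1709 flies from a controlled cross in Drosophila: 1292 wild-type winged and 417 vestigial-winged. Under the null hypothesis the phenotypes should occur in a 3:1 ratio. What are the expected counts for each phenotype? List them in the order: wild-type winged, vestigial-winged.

Total ratio parts = 4. Expected numbers out of 1709:
  wild-type winged: 1709 × 3/4 = 1281.75
  vestigial-winged: 1709 × 1/4 = 427.25

1281.75, 427.25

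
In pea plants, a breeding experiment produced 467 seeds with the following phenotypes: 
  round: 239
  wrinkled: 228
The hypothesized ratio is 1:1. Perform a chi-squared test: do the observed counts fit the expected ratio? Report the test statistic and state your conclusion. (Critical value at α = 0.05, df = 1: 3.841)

0.259; consistent

Under the 1:1 hypothesis (Σ ratio = 2, N = 467):
  round: 467 × 1/2 = 233.5
  wrinkled: 467 × 1/2 = 233.5
χ² = Σ (O − E)² / E
  round: (239 − 233.5)² / 233.5 = 0.1296
  wrinkled: (228 − 233.5)² / 233.5 = 0.1296
χ² = 0.1296 + 0.1296 = 0.2592 ≈ 0.259
Degrees of freedom = 2 − 1 = 1; critical value at α = 0.05 is 3.841.
Since 0.259 < 3.841, we fail to reject the null hypothesis — the data are consistent with the 1:1 ratio.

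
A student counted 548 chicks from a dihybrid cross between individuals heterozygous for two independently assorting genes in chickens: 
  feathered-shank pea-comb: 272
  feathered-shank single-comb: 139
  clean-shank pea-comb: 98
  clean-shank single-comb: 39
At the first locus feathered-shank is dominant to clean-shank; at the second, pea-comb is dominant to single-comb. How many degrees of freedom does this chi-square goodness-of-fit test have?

3

A dihybrid F₂ with independent assortment and complete dominance at both loci gives a 9:3:3:1 phenotypic ratio.
A goodness-of-fit test with 4 phenotype classes has df = 4 − 1 = 3.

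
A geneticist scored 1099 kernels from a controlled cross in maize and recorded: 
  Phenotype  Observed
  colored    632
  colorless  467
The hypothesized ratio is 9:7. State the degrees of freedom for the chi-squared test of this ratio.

1

A goodness-of-fit test with 2 phenotype classes has df = 2 − 1 = 1.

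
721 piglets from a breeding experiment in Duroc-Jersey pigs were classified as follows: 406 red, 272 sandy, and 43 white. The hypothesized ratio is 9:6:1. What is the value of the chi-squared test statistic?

Total ratio parts = 16. Expected numbers out of 721:
  red: 721 × 9/16 = 405.5625
  sandy: 721 × 6/16 = 270.375
  white: 721 × 1/16 = 45.0625
χ² = Σ (O − E)² / E
  red: (406 − 405.5625)² / 405.5625 = 0.0005
  sandy: (272 − 270.375)² / 270.375 = 0.0098
  white: (43 − 45.0625)² / 45.0625 = 0.0944
χ² = 0.0005 + 0.0098 + 0.0944 = 0.1047 ≈ 0.105

0.105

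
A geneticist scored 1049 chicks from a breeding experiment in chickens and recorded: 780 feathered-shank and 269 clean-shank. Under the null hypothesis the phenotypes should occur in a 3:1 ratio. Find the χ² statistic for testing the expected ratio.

Under the 3:1 hypothesis (Σ ratio = 4, N = 1049):
  feathered-shank: 1049 × 3/4 = 786.75
  clean-shank: 1049 × 1/4 = 262.25
χ² = Σ (O − E)² / E
  feathered-shank: (780 − 786.75)² / 786.75 = 0.0579
  clean-shank: (269 − 262.25)² / 262.25 = 0.1737
χ² = 0.0579 + 0.1737 = 0.2316 ≈ 0.232

0.232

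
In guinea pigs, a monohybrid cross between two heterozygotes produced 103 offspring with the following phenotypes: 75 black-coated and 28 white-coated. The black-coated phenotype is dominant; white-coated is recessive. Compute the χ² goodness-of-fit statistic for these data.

For a monohybrid cross between heterozygotes with complete dominance, the expected phenotypic ratio is 3:1.
The 3:1 ratio has 4 parts, so with N = 103 the expected counts are:
  black-coated: 103 × 3/4 = 77.25
  white-coated: 103 × 1/4 = 25.75
χ² = Σ (O − E)² / E
  black-coated: (75 − 77.25)² / 77.25 = 0.0655
  white-coated: (28 − 25.75)² / 25.75 = 0.1966
χ² = 0.0655 + 0.1966 = 0.2621 ≈ 0.262

0.262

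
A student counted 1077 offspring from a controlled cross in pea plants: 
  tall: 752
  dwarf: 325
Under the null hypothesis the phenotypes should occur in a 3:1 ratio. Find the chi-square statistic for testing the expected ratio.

15.391

Under the 3:1 hypothesis (Σ ratio = 4, N = 1077):
  tall: 1077 × 3/4 = 807.75
  dwarf: 1077 × 1/4 = 269.25
χ² = Σ (O − E)² / E
  tall: (752 − 807.75)² / 807.75 = 3.8478
  dwarf: (325 − 269.25)² / 269.25 = 11.5434
χ² = 3.8478 + 11.5434 = 15.3912 ≈ 15.391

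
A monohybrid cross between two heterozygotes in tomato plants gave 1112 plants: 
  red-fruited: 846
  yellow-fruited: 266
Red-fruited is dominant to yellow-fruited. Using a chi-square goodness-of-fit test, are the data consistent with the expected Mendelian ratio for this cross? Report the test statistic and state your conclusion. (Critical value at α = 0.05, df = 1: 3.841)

0.691; consistent

For a monohybrid cross between heterozygotes with complete dominance, the expected phenotypic ratio is 3:1.
Total ratio parts = 4. Expected numbers out of 1112:
  red-fruited: 1112 × 3/4 = 834
  yellow-fruited: 1112 × 1/4 = 278
χ² = Σ (O − E)² / E
  red-fruited: (846 − 834)² / 834 = 0.1727
  yellow-fruited: (266 − 278)² / 278 = 0.5180
χ² = 0.1727 + 0.5180 = 0.6907 ≈ 0.691
Degrees of freedom = 2 − 1 = 1; critical value at α = 0.05 is 3.841.
Since 0.691 < 3.841, we fail to reject the null hypothesis — the data are consistent with the 3:1 ratio.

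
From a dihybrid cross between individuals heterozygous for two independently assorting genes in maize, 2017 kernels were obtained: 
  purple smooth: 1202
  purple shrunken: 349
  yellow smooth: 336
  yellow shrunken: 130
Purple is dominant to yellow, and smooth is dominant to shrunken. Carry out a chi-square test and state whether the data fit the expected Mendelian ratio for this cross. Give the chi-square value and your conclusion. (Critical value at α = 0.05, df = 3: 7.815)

A dihybrid F₂ with independent assortment and complete dominance at both loci gives a 9:3:3:1 phenotypic ratio.
Expected counts for N = 2017 under a 9:3:3:1 ratio (total parts = 16):
  purple smooth: 2017 × 9/16 = 1134.5625
  purple shrunken: 2017 × 3/16 = 378.1875
  yellow smooth: 2017 × 3/16 = 378.1875
  yellow shrunken: 2017 × 1/16 = 126.0625
χ² = Σ (O − E)² / E
  purple smooth: (1202 − 1134.5625)² / 1134.5625 = 4.0084
  purple shrunken: (349 − 378.1875)² / 378.1875 = 2.2526
  yellow smooth: (336 − 378.1875)² / 378.1875 = 4.7061
  yellow shrunken: (130 − 126.0625)² / 126.0625 = 0.1230
χ² = 4.0084 + 2.2526 + 4.7061 + 0.1230 = 11.0901 ≈ 11.090
Degrees of freedom = 4 − 1 = 3; critical value at α = 0.05 is 7.815.
Since 11.090 > 7.815, we reject the null hypothesis — the data do not fit the 9:3:3:1 ratio.

11.090; not consistent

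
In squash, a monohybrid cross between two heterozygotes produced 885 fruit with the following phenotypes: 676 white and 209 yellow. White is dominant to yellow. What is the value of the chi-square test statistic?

For a monohybrid cross between heterozygotes with complete dominance, the expected phenotypic ratio is 3:1.
Total ratio parts = 4. Expected numbers out of 885:
  white: 885 × 3/4 = 663.75
  yellow: 885 × 1/4 = 221.25
χ² = Σ (O − E)² / E
  white: (676 − 663.75)² / 663.75 = 0.2261
  yellow: (209 − 221.25)² / 221.25 = 0.6782
χ² = 0.2261 + 0.6782 = 0.9043 ≈ 0.904

0.904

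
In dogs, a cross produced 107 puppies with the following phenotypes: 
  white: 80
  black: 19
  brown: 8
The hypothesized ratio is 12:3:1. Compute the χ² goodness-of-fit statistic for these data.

Under the 12:3:1 hypothesis (Σ ratio = 16, N = 107):
  white: 107 × 12/16 = 80.25
  black: 107 × 3/16 = 20.0625
  brown: 107 × 1/16 = 6.6875
χ² = Σ (O − E)² / E
  white: (80 − 80.25)² / 80.25 = 0.0008
  black: (19 − 20.0625)² / 20.0625 = 0.0563
  brown: (8 − 6.6875)² / 6.6875 = 0.2576
χ² = 0.0008 + 0.0563 + 0.2576 = 0.3147 ≈ 0.315

0.315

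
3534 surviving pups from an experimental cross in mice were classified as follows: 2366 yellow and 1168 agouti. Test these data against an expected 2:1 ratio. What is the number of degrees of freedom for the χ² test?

1

A goodness-of-fit test with 2 phenotype classes has df = 2 − 1 = 1.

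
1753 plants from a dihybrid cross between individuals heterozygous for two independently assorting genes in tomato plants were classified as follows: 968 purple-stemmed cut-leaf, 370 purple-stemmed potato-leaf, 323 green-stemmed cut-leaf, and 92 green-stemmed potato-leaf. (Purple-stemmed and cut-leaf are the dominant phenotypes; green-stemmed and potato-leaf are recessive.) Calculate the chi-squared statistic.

8.437

A dihybrid F₂ with independent assortment and complete dominance at both loci gives a 9:3:3:1 phenotypic ratio.
Under the 9:3:3:1 hypothesis (Σ ratio = 16, N = 1753):
  purple-stemmed cut-leaf: 1753 × 9/16 = 986.0625
  purple-stemmed potato-leaf: 1753 × 3/16 = 328.6875
  green-stemmed cut-leaf: 1753 × 3/16 = 328.6875
  green-stemmed potato-leaf: 1753 × 1/16 = 109.5625
χ² = Σ (O − E)² / E
  purple-stemmed cut-leaf: (968 − 986.0625)² / 986.0625 = 0.3309
  purple-stemmed potato-leaf: (370 − 328.6875)² / 328.6875 = 5.1925
  green-stemmed cut-leaf: (323 − 328.6875)² / 328.6875 = 0.0984
  green-stemmed potato-leaf: (92 − 109.5625)² / 109.5625 = 2.8152
χ² = 0.3309 + 5.1925 + 0.0984 + 2.8152 = 8.437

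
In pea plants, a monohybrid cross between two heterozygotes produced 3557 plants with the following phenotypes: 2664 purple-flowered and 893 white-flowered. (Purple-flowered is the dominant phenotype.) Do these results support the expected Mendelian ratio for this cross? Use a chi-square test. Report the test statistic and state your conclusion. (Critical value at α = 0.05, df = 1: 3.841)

For a monohybrid cross between heterozygotes with complete dominance, the expected phenotypic ratio is 3:1.
The 3:1 ratio has 4 parts, so with N = 3557 the expected counts are:
  purple-flowered: 3557 × 3/4 = 2667.75
  white-flowered: 3557 × 1/4 = 889.25
χ² = Σ (O − E)² / E
  purple-flowered: (2664 − 2667.75)² / 2667.75 = 0.0053
  white-flowered: (893 − 889.25)² / 889.25 = 0.0158
χ² = 0.0053 + 0.0158 = 0.0211 ≈ 0.021
Degrees of freedom = 2 − 1 = 1; critical value at α = 0.05 is 3.841.
Since 0.021 < 3.841, we fail to reject the null hypothesis — the data are consistent with the 3:1 ratio.

0.021; consistent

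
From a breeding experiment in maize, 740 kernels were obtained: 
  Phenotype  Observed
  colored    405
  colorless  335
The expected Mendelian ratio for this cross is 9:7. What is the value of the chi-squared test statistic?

0.695

The 9:7 ratio has 16 parts, so with N = 740 the expected counts are:
  colored: 740 × 9/16 = 416.25
  colorless: 740 × 7/16 = 323.75
χ² = Σ (O − E)² / E
  colored: (405 − 416.25)² / 416.25 = 0.3041
  colorless: (335 − 323.75)² / 323.75 = 0.3909
χ² = 0.3041 + 0.3909 = 0.695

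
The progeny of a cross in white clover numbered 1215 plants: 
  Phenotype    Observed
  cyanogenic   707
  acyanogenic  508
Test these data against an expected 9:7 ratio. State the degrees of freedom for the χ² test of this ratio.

1

A goodness-of-fit test with 2 phenotype classes has df = 2 − 1 = 1.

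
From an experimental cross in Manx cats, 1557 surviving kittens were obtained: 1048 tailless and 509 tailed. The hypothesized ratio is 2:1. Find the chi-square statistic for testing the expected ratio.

Total ratio parts = 3. Expected numbers out of 1557:
  tailless: 1557 × 2/3 = 1038
  tailed: 1557 × 1/3 = 519
χ² = Σ (O − E)² / E
  tailless: (1048 − 1038)² / 1038 = 0.0963
  tailed: (509 − 519)² / 519 = 0.1927
χ² = 0.0963 + 0.1927 = 0.289

0.289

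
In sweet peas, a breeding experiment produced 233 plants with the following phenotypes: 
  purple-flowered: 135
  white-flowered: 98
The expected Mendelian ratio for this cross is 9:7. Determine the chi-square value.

The 9:7 ratio has 16 parts, so with N = 233 the expected counts are:
  purple-flowered: 233 × 9/16 = 131.0625
  white-flowered: 233 × 7/16 = 101.9375
χ² = Σ (O − E)² / E
  purple-flowered: (135 − 131.0625)² / 131.0625 = 0.1183
  white-flowered: (98 − 101.9375)² / 101.9375 = 0.1521
χ² = 0.1183 + 0.1521 = 0.2704 ≈ 0.270

0.270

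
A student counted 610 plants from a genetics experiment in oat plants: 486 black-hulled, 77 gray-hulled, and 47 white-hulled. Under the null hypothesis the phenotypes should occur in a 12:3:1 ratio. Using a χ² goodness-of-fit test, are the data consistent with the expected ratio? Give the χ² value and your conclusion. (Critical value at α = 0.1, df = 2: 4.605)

Total ratio parts = 16. Expected numbers out of 610:
  black-hulled: 610 × 12/16 = 457.5
  gray-hulled: 610 × 3/16 = 114.375
  white-hulled: 610 × 1/16 = 38.125
χ² = Σ (O − E)² / E
  black-hulled: (486 − 457.5)² / 457.5 = 1.7754
  gray-hulled: (77 − 114.375)² / 114.375 = 12.2133
  white-hulled: (47 − 38.125)² / 38.125 = 2.0660
χ² = 1.7754 + 12.2133 + 2.0660 = 16.0547 ≈ 16.055
Degrees of freedom = 3 − 1 = 2; critical value at α = 0.1 is 4.605.
Since 16.055 > 4.605, we reject the null hypothesis — the data do not fit the 12:3:1 ratio.

16.055; not consistent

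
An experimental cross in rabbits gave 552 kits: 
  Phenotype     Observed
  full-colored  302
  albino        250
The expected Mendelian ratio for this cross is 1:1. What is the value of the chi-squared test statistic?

Under the 1:1 hypothesis (Σ ratio = 2, N = 552):
  full-colored: 552 × 1/2 = 276
  albino: 552 × 1/2 = 276
χ² = Σ (O − E)² / E
  full-colored: (302 − 276)² / 276 = 2.4493
  albino: (250 − 276)² / 276 = 2.4493
χ² = 2.4493 + 2.4493 = 4.8986 ≈ 4.899

4.899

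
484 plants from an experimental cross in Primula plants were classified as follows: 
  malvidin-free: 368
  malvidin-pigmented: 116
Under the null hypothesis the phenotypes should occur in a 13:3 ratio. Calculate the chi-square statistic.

8.647

Expected counts for N = 484 under a 13:3 ratio (total parts = 16):
  malvidin-free: 484 × 13/16 = 393.25
  malvidin-pigmented: 484 × 3/16 = 90.75
χ² = Σ (O − E)² / E
  malvidin-free: (368 − 393.25)² / 393.25 = 1.6213
  malvidin-pigmented: (116 − 90.75)² / 90.75 = 7.0255
χ² = 1.6213 + 7.0255 = 8.6468 ≈ 8.647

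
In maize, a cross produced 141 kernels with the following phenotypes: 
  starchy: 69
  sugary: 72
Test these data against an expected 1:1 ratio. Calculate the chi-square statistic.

Under the 1:1 hypothesis (Σ ratio = 2, N = 141):
  starchy: 141 × 1/2 = 70.5
  sugary: 141 × 1/2 = 70.5
χ² = Σ (O − E)² / E
  starchy: (69 − 70.5)² / 70.5 = 0.0319
  sugary: (72 − 70.5)² / 70.5 = 0.0319
χ² = 0.0319 + 0.0319 = 0.0638 ≈ 0.064

0.064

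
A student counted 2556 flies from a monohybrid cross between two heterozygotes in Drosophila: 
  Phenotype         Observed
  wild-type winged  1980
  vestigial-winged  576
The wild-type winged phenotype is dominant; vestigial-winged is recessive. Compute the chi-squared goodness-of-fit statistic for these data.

8.282

For a monohybrid cross between heterozygotes with complete dominance, the expected phenotypic ratio is 3:1.
Expected counts for N = 2556 under a 3:1 ratio (total parts = 4):
  wild-type winged: 2556 × 3/4 = 1917
  vestigial-winged: 2556 × 1/4 = 639
χ² = Σ (O − E)² / E
  wild-type winged: (1980 − 1917)² / 1917 = 2.0704
  vestigial-winged: (576 − 639)² / 639 = 6.2113
χ² = 2.0704 + 6.2113 = 8.2817 ≈ 8.282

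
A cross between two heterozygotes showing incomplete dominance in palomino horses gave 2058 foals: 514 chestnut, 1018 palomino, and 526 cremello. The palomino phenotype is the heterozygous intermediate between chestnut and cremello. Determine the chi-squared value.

0.375

With incomplete dominance, a heterozygote × heterozygote cross gives a 1:2:1 phenotypic ratio.
Total ratio parts = 4. Expected numbers out of 2058:
  chestnut: 2058 × 1/4 = 514.5
  palomino: 2058 × 2/4 = 1029
  cremello: 2058 × 1/4 = 514.5
χ² = Σ (O − E)² / E
  chestnut: (514 − 514.5)² / 514.5 = 0.0005
  palomino: (1018 − 1029)² / 1029 = 0.1176
  cremello: (526 − 514.5)² / 514.5 = 0.2570
χ² = 0.0005 + 0.1176 + 0.2570 = 0.3751 ≈ 0.375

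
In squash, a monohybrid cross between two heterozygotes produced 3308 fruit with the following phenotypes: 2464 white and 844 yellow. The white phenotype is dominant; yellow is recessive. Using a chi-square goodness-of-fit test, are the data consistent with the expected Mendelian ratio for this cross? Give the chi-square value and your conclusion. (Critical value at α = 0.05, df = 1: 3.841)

For a monohybrid cross between heterozygotes with complete dominance, the expected phenotypic ratio is 3:1.
Under the 3:1 hypothesis (Σ ratio = 4, N = 3308):
  white: 3308 × 3/4 = 2481
  yellow: 3308 × 1/4 = 827
χ² = Σ (O − E)² / E
  white: (2464 − 2481)² / 2481 = 0.1165
  yellow: (844 − 827)² / 827 = 0.3495
χ² = 0.1165 + 0.3495 = 0.466
Degrees of freedom = 2 − 1 = 1; critical value at α = 0.05 is 3.841.
Since 0.466 < 3.841, we fail to reject the null hypothesis — the data are consistent with the 3:1 ratio.

0.466; consistent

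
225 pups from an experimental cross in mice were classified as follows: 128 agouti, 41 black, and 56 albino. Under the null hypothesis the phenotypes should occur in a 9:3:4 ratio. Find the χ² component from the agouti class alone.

Under the 9:3:4 hypothesis (Σ ratio = 16, N = 225):
  agouti: 225 × 9/16 = 126.5625
  black: 225 × 3/16 = 42.1875
  albino: 225 × 4/16 = 56.25
Contribution of agouti: (128 − 126.5625)² / 126.5625 = 0.0163

0.016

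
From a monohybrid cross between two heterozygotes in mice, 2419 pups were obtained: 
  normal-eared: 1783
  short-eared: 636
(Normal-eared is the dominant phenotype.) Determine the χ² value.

2.153

For a monohybrid cross between heterozygotes with complete dominance, the expected phenotypic ratio is 3:1.
The 3:1 ratio has 4 parts, so with N = 2419 the expected counts are:
  normal-eared: 2419 × 3/4 = 1814.25
  short-eared: 2419 × 1/4 = 604.75
χ² = Σ (O − E)² / E
  normal-eared: (1783 − 1814.25)² / 1814.25 = 0.5383
  short-eared: (636 − 604.75)² / 604.75 = 1.6148
χ² = 0.5383 + 1.6148 = 2.1531 ≈ 2.153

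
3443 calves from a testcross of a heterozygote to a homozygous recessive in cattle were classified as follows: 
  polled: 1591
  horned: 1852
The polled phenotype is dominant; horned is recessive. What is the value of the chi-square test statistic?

A testcross of a heterozygote (Aa × aa) gives a 1:1 phenotypic ratio.
Expected counts for N = 3443 under a 1:1 ratio (total parts = 2):
  polled: 3443 × 1/2 = 1721.5
  horned: 3443 × 1/2 = 1721.5
χ² = Σ (O − E)² / E
  polled: (1591 − 1721.5)² / 1721.5 = 9.8927
  horned: (1852 − 1721.5)² / 1721.5 = 9.8927
χ² = 9.8927 + 9.8927 = 19.7854 ≈ 19.785

19.785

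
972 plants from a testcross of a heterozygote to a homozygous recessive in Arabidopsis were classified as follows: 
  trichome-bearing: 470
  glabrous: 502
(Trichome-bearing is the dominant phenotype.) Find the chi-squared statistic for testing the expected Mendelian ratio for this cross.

A testcross of a heterozygote (Aa × aa) gives a 1:1 phenotypic ratio.
Under the 1:1 hypothesis (Σ ratio = 2, N = 972):
  trichome-bearing: 972 × 1/2 = 486
  glabrous: 972 × 1/2 = 486
χ² = Σ (O − E)² / E
  trichome-bearing: (470 − 486)² / 486 = 0.5267
  glabrous: (502 − 486)² / 486 = 0.5267
χ² = 0.5267 + 0.5267 = 1.0534 ≈ 1.053

1.053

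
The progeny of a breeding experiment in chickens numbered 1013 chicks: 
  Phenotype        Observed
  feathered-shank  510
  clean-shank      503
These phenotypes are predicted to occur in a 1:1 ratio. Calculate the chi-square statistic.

0.048

Total ratio parts = 2. Expected numbers out of 1013:
  feathered-shank: 1013 × 1/2 = 506.5
  clean-shank: 1013 × 1/2 = 506.5
χ² = Σ (O − E)² / E
  feathered-shank: (510 − 506.5)² / 506.5 = 0.0242
  clean-shank: (503 − 506.5)² / 506.5 = 0.0242
χ² = 0.0242 + 0.0242 = 0.0484 ≈ 0.048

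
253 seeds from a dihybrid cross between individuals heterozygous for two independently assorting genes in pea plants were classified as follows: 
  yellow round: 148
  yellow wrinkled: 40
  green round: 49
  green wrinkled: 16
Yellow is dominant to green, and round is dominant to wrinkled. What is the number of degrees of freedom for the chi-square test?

A dihybrid F₂ with independent assortment and complete dominance at both loci gives a 9:3:3:1 phenotypic ratio.
A goodness-of-fit test with 4 phenotype classes has df = 4 − 1 = 3.

3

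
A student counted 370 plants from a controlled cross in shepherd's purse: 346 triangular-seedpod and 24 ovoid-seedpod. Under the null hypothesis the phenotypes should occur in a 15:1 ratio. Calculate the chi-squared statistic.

The 15:1 ratio has 16 parts, so with N = 370 the expected counts are:
  triangular-seedpod: 370 × 15/16 = 346.875
  ovoid-seedpod: 370 × 1/16 = 23.125
χ² = Σ (O − E)² / E
  triangular-seedpod: (346 − 346.875)² / 346.875 = 0.0022
  ovoid-seedpod: (24 − 23.125)² / 23.125 = 0.0331
χ² = 0.0022 + 0.0331 = 0.0353 ≈ 0.035

0.035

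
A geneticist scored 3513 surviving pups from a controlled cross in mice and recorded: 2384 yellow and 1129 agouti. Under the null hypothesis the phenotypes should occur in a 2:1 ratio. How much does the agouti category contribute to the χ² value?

1.506

Under the 2:1 hypothesis (Σ ratio = 3, N = 3513):
  yellow: 3513 × 2/3 = 2342
  agouti: 3513 × 1/3 = 1171
Contribution of agouti: (1129 − 1171)² / 1171 = 1.5064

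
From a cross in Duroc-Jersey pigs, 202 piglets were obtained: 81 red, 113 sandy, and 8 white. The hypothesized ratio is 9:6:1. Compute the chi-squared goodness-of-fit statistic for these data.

29.380

Under the 9:6:1 hypothesis (Σ ratio = 16, N = 202):
  red: 202 × 9/16 = 113.625
  sandy: 202 × 6/16 = 75.75
  white: 202 × 1/16 = 12.625
χ² = Σ (O − E)² / E
  red: (81 − 113.625)² / 113.625 = 9.3676
  sandy: (113 − 75.75)² / 75.75 = 18.3177
  white: (8 − 12.625)² / 12.625 = 1.6943
χ² = 9.3676 + 18.3177 + 1.6943 = 29.3796 ≈ 29.380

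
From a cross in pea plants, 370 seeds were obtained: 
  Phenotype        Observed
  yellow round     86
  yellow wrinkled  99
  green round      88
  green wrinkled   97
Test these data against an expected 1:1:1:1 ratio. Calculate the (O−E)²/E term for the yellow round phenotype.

Under the 1:1:1:1 hypothesis (Σ ratio = 4, N = 370):
  yellow round: 370 × 1/4 = 92.5
  yellow wrinkled: 370 × 1/4 = 92.5
  green round: 370 × 1/4 = 92.5
  green wrinkled: 370 × 1/4 = 92.5
Contribution of yellow round: (86 − 92.5)² / 92.5 = 0.4568

0.457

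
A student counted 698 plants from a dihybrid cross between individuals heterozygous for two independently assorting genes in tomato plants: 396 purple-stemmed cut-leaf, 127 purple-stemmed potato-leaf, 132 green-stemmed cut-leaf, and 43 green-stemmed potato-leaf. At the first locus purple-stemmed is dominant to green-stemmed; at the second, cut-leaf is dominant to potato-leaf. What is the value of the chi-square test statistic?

0.162

A dihybrid F₂ with independent assortment and complete dominance at both loci gives a 9:3:3:1 phenotypic ratio.
Total ratio parts = 16. Expected numbers out of 698:
  purple-stemmed cut-leaf: 698 × 9/16 = 392.625
  purple-stemmed potato-leaf: 698 × 3/16 = 130.875
  green-stemmed cut-leaf: 698 × 3/16 = 130.875
  green-stemmed potato-leaf: 698 × 1/16 = 43.625
χ² = Σ (O − E)² / E
  purple-stemmed cut-leaf: (396 − 392.625)² / 392.625 = 0.0290
  purple-stemmed potato-leaf: (127 − 130.875)² / 130.875 = 0.1147
  green-stemmed cut-leaf: (132 − 130.875)² / 130.875 = 0.0097
  green-stemmed potato-leaf: (43 − 43.625)² / 43.625 = 0.0090
χ² = 0.0290 + 0.1147 + 0.0097 + 0.0090 = 0.1624 ≈ 0.162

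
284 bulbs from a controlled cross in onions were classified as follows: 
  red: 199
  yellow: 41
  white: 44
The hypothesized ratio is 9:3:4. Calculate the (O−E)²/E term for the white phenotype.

Total ratio parts = 16. Expected numbers out of 284:
  red: 284 × 9/16 = 159.75
  yellow: 284 × 3/16 = 53.25
  white: 284 × 4/16 = 71
Contribution of white: (44 − 71)² / 71 = 10.2676

10.268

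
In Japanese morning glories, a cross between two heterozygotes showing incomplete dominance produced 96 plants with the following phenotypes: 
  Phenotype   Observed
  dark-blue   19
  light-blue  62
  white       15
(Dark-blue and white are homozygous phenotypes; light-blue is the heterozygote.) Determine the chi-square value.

8.500

With incomplete dominance, a heterozygote × heterozygote cross gives a 1:2:1 phenotypic ratio.
The 1:2:1 ratio has 4 parts, so with N = 96 the expected counts are:
  dark-blue: 96 × 1/4 = 24
  light-blue: 96 × 2/4 = 48
  white: 96 × 1/4 = 24
χ² = Σ (O − E)² / E
  dark-blue: (19 − 24)² / 24 = 1.0417
  light-blue: (62 − 48)² / 48 = 4.0833
  white: (15 − 24)² / 24 = 3.3750
χ² = 1.0417 + 4.0833 + 3.3750 = 8.500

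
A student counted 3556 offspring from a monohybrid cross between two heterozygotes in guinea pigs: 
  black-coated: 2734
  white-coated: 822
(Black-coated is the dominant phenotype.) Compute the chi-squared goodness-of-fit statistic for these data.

6.733

For a monohybrid cross between heterozygotes with complete dominance, the expected phenotypic ratio is 3:1.
The 3:1 ratio has 4 parts, so with N = 3556 the expected counts are:
  black-coated: 3556 × 3/4 = 2667
  white-coated: 3556 × 1/4 = 889
χ² = Σ (O − E)² / E
  black-coated: (2734 − 2667)² / 2667 = 1.6832
  white-coated: (822 − 889)² / 889 = 5.0495
χ² = 1.6832 + 5.0495 = 6.7327 ≈ 6.733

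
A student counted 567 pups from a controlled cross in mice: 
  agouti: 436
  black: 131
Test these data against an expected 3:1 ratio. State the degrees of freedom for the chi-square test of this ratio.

A goodness-of-fit test with 2 phenotype classes has df = 2 − 1 = 1.

1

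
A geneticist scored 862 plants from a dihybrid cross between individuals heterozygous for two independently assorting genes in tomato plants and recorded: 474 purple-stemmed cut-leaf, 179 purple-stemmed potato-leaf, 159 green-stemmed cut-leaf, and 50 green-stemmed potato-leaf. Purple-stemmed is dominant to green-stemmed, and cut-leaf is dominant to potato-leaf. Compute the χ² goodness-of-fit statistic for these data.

2.433

A dihybrid F₂ with independent assortment and complete dominance at both loci gives a 9:3:3:1 phenotypic ratio.
Total ratio parts = 16. Expected numbers out of 862:
  purple-stemmed cut-leaf: 862 × 9/16 = 484.875
  purple-stemmed potato-leaf: 862 × 3/16 = 161.625
  green-stemmed cut-leaf: 862 × 3/16 = 161.625
  green-stemmed potato-leaf: 862 × 1/16 = 53.875
χ² = Σ (O − E)² / E
  purple-stemmed cut-leaf: (474 − 484.875)² / 484.875 = 0.2439
  purple-stemmed potato-leaf: (179 − 161.625)² / 161.625 = 1.8678
  green-stemmed cut-leaf: (159 − 161.625)² / 161.625 = 0.0426
  green-stemmed potato-leaf: (50 − 53.875)² / 53.875 = 0.2787
χ² = 0.2439 + 1.8678 + 0.0426 + 0.2787 = 2.433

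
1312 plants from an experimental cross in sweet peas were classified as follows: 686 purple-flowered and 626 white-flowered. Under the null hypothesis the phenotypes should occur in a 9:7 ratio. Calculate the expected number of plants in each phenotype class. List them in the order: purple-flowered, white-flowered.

Total ratio parts = 16. Expected numbers out of 1312:
  purple-flowered: 1312 × 9/16 = 738
  white-flowered: 1312 × 7/16 = 574

738, 574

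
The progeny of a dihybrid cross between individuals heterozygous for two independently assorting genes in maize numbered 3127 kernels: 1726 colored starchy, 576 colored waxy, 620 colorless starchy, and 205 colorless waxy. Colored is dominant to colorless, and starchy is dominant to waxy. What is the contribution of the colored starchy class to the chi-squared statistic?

A dihybrid F₂ with independent assortment and complete dominance at both loci gives a 9:3:3:1 phenotypic ratio.
Under the 9:3:3:1 hypothesis (Σ ratio = 16, N = 3127):
  colored starchy: 3127 × 9/16 = 1758.9375
  colored waxy: 3127 × 3/16 = 586.3125
  colorless starchy: 3127 × 3/16 = 586.3125
  colorless waxy: 3127 × 1/16 = 195.4375
Contribution of colored starchy: (1726 − 1758.9375)² / 1758.9375 = 0.6168

0.617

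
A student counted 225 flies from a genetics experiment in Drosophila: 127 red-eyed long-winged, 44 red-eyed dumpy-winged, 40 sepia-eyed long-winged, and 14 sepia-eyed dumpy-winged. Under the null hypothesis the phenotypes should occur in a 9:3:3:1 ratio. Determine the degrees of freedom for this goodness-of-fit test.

3

A goodness-of-fit test with 4 phenotype classes has df = 4 − 1 = 3.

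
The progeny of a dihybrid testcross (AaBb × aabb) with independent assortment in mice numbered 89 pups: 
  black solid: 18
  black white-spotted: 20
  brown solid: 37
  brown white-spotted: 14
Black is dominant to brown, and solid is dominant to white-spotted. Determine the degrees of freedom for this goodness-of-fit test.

A dihybrid testcross with independent assortment gives a 1:1:1:1 ratio.
A goodness-of-fit test with 4 phenotype classes has df = 4 − 1 = 3.

3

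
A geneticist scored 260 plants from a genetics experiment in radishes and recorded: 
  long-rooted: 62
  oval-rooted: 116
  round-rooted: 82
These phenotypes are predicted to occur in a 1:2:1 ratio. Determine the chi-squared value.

The 1:2:1 ratio has 4 parts, so with N = 260 the expected counts are:
  long-rooted: 260 × 1/4 = 65
  oval-rooted: 260 × 2/4 = 130
  round-rooted: 260 × 1/4 = 65
χ² = Σ (O − E)² / E
  long-rooted: (62 − 65)² / 65 = 0.1385
  oval-rooted: (116 − 130)² / 130 = 1.5077
  round-rooted: (82 − 65)² / 65 = 4.4462
χ² = 0.1385 + 1.5077 + 4.4462 = 6.0924 ≈ 6.092

6.092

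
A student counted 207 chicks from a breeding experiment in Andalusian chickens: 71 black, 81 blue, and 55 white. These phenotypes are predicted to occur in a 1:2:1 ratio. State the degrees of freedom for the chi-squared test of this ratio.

2

A goodness-of-fit test with 3 phenotype classes has df = 3 − 1 = 2.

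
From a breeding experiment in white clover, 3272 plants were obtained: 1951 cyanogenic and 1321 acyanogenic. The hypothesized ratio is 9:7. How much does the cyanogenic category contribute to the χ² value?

6.634

Total ratio parts = 16. Expected numbers out of 3272:
  cyanogenic: 3272 × 9/16 = 1840.5
  acyanogenic: 3272 × 7/16 = 1431.5
Contribution of cyanogenic: (1951 − 1840.5)² / 1840.5 = 6.6342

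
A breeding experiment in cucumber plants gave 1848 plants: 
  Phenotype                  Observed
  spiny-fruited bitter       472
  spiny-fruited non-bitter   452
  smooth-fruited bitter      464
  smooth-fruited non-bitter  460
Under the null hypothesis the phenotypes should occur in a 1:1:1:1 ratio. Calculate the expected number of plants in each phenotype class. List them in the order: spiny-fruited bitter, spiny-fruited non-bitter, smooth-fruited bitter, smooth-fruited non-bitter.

462, 462, 462, 462

Expected counts for N = 1848 under a 1:1:1:1 ratio (total parts = 4):
  spiny-fruited bitter: 1848 × 1/4 = 462
  spiny-fruited non-bitter: 1848 × 1/4 = 462
  smooth-fruited bitter: 1848 × 1/4 = 462
  smooth-fruited non-bitter: 1848 × 1/4 = 462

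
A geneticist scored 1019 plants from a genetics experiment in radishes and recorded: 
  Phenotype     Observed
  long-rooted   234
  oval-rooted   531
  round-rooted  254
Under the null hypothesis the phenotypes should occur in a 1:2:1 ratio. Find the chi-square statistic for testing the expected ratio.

2.600

Expected counts for N = 1019 under a 1:2:1 ratio (total parts = 4):
  long-rooted: 1019 × 1/4 = 254.75
  oval-rooted: 1019 × 2/4 = 509.5
  round-rooted: 1019 × 1/4 = 254.75
χ² = Σ (O − E)² / E
  long-rooted: (234 − 254.75)² / 254.75 = 1.6901
  oval-rooted: (531 − 509.5)² / 509.5 = 0.9073
  round-rooted: (254 − 254.75)² / 254.75 = 0.0022
χ² = 1.6901 + 0.9073 + 0.0022 = 2.5996 ≈ 2.600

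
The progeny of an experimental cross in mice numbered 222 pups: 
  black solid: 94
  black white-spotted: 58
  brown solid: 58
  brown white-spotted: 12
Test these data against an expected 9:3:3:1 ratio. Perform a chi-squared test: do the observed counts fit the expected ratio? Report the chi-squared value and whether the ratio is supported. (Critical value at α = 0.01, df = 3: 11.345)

Under the 9:3:3:1 hypothesis (Σ ratio = 16, N = 222):
  black solid: 222 × 9/16 = 124.875
  black white-spotted: 222 × 3/16 = 41.625
  brown solid: 222 × 3/16 = 41.625
  brown white-spotted: 222 × 1/16 = 13.875
χ² = Σ (O − E)² / E
  black solid: (94 − 124.875)² / 124.875 = 7.6338
  black white-spotted: (58 − 41.625)² / 41.625 = 6.4418
  brown solid: (58 − 41.625)² / 41.625 = 6.4418
  brown white-spotted: (12 − 13.875)² / 13.875 = 0.2534
χ² = 7.6338 + 6.4418 + 6.4418 + 0.2534 = 20.7708 ≈ 20.771
Degrees of freedom = 4 − 1 = 3; critical value at α = 0.01 is 11.345.
Since 20.771 > 11.345, we reject the null hypothesis — the data do not fit the 9:3:3:1 ratio.

20.771; not consistent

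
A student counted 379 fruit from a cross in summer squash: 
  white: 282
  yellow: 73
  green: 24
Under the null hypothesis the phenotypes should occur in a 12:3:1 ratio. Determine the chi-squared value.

0.075

Expected counts for N = 379 under a 12:3:1 ratio (total parts = 16):
  white: 379 × 12/16 = 284.25
  yellow: 379 × 3/16 = 71.0625
  green: 379 × 1/16 = 23.6875
χ² = Σ (O − E)² / E
  white: (282 − 284.25)² / 284.25 = 0.0178
  yellow: (73 − 71.0625)² / 71.0625 = 0.0528
  green: (24 − 23.6875)² / 23.6875 = 0.0041
χ² = 0.0178 + 0.0528 + 0.0041 = 0.0747 ≈ 0.075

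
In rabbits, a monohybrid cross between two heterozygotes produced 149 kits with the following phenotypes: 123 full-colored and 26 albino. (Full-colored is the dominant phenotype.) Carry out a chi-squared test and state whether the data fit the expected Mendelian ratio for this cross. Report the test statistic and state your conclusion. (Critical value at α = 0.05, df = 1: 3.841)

4.530; not consistent

For a monohybrid cross between heterozygotes with complete dominance, the expected phenotypic ratio is 3:1.
Total ratio parts = 4. Expected numbers out of 149:
  full-colored: 149 × 3/4 = 111.75
  albino: 149 × 1/4 = 37.25
χ² = Σ (O − E)² / E
  full-colored: (123 − 111.75)² / 111.75 = 1.1326
  albino: (26 − 37.25)² / 37.25 = 3.3977
χ² = 1.1326 + 3.3977 = 4.5303 ≈ 4.530
Degrees of freedom = 2 − 1 = 1; critical value at α = 0.05 is 3.841.
Since 4.530 > 3.841, we reject the null hypothesis — the data do not fit the 3:1 ratio.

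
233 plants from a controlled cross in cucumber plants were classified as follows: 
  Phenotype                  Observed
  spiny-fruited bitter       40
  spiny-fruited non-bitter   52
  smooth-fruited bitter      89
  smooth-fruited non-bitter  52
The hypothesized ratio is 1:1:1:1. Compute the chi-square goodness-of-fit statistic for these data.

23.292

The 1:1:1:1 ratio has 4 parts, so with N = 233 the expected counts are:
  spiny-fruited bitter: 233 × 1/4 = 58.25
  spiny-fruited non-bitter: 233 × 1/4 = 58.25
  smooth-fruited bitter: 233 × 1/4 = 58.25
  smooth-fruited non-bitter: 233 × 1/4 = 58.25
χ² = Σ (O − E)² / E
  spiny-fruited bitter: (40 − 58.25)² / 58.25 = 5.7178
  spiny-fruited non-bitter: (52 − 58.25)² / 58.25 = 0.6706
  smooth-fruited bitter: (89 − 58.25)² / 58.25 = 16.2328
  smooth-fruited non-bitter: (52 − 58.25)² / 58.25 = 0.6706
χ² = 5.7178 + 0.6706 + 16.2328 + 0.6706 = 23.2918 ≈ 23.292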